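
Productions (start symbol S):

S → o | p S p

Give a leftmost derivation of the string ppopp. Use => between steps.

S => pSp   [S → p S p]
pSp => ppSpp   [S → p S p]
ppSpp => ppopp   [S → o]

S => pSp => ppSpp => ppopp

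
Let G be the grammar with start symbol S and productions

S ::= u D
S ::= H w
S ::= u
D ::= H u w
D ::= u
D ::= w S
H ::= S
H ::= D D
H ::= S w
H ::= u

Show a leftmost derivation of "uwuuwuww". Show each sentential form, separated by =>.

S=>Hw=>DDw=>uDw=>uwSw=>uwHww=>uwDDww=>uwHuwDww=>uwSuwDww=>uwuuwDww=>uwuuwuww

S => Hw   [S ::= H w]
Hw => DDw   [H ::= D D]
DDw => uDw   [D ::= u]
uDw => uwSw   [D ::= w S]
uwSw => uwHww   [S ::= H w]
uwHww => uwDDww   [H ::= D D]
uwDDww => uwHuwDww   [D ::= H u w]
uwHuwDww => uwSuwDww   [H ::= S]
uwSuwDww => uwuuwDww   [S ::= u]
uwuuwDww => uwuuwuww   [D ::= u]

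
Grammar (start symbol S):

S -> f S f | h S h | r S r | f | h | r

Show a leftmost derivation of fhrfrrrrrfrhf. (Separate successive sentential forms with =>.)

S => fSf   [S -> f S f]
fSf => fhShf   [S -> h S h]
fhShf => fhrSrhf   [S -> r S r]
fhrSrhf => fhrfSfrhf   [S -> f S f]
fhrfSfrhf => fhrfrSrfrhf   [S -> r S r]
fhrfrSrfrhf => fhrfrrSrrfrhf   [S -> r S r]
fhrfrrSrrfrhf => fhrfrrrrrfrhf   [S -> r]

S => fSf => fhShf => fhrSrhf => fhrfSfrhf => fhrfrSrfrhf => fhrfrrSrrfrhf => fhrfrrrrrfrhf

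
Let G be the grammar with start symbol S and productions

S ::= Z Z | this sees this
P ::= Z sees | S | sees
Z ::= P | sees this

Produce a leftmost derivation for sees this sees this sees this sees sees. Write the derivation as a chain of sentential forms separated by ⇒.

S ⇒ Z Z ⇒ P Z ⇒ S Z ⇒ Z Z Z ⇒ sees this Z Z ⇒ sees this sees this Z ⇒ sees this sees this P ⇒ sees this sees this S ⇒ sees this sees this Z Z ⇒ sees this sees this sees this Z ⇒ sees this sees this sees this P ⇒ sees this sees this sees this Z sees ⇒ sees this sees this sees this P sees ⇒ sees this sees this sees this sees sees

S ⇒ Z Z   [S ::= Z Z]
Z Z ⇒ P Z   [Z ::= P]
P Z ⇒ S Z   [P ::= S]
S Z ⇒ Z Z Z   [S ::= Z Z]
Z Z Z ⇒ sees this Z Z   [Z ::= sees this]
sees this Z Z ⇒ sees this sees this Z   [Z ::= sees this]
sees this sees this Z ⇒ sees this sees this P   [Z ::= P]
sees this sees this P ⇒ sees this sees this S   [P ::= S]
sees this sees this S ⇒ sees this sees this Z Z   [S ::= Z Z]
sees this sees this Z Z ⇒ sees this sees this sees this Z   [Z ::= sees this]
sees this sees this sees this Z ⇒ sees this sees this sees this P   [Z ::= P]
sees this sees this sees this P ⇒ sees this sees this sees this Z sees   [P ::= Z sees]
sees this sees this sees this Z sees ⇒ sees this sees this sees this P sees   [Z ::= P]
sees this sees this sees this P sees ⇒ sees this sees this sees this sees sees   [P ::= sees]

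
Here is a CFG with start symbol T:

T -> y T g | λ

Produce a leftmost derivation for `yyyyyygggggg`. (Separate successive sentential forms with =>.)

T=>yTg=>yyTgg=>yyyTggg=>yyyyTgggg=>yyyyyTggggg=>yyyyyyTgggggg=>yyyyyygggggg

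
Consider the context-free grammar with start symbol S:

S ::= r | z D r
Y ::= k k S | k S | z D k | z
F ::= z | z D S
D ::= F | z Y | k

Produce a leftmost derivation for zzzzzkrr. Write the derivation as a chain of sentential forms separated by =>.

S=>zDr=>zFr=>zzDSr=>zzzYSr=>zzzzSr=>zzzzzDrr=>zzzzzkrr

S => zDr   [S ::= z D r]
zDr => zFr   [D ::= F]
zFr => zzDSr   [F ::= z D S]
zzDSr => zzzYSr   [D ::= z Y]
zzzYSr => zzzzSr   [Y ::= z]
zzzzSr => zzzzzDrr   [S ::= z D r]
zzzzzDrr => zzzzzkrr   [D ::= k]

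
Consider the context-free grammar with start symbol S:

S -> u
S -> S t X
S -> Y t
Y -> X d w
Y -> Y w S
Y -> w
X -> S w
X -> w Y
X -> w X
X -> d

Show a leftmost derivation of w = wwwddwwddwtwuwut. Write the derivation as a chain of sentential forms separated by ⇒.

S ⇒ Yt   [S -> Y t]
Yt ⇒ YwSt   [Y -> Y w S]
YwSt ⇒ YwSwSt   [Y -> Y w S]
YwSwSt ⇒ YwSwSwSt   [Y -> Y w S]
YwSwSwSt ⇒ XdwwSwSwSt   [Y -> X d w]
XdwwSwSwSt ⇒ wXdwwSwSwSt   [X -> w X]
wXdwwSwSwSt ⇒ wwXdwwSwSwSt   [X -> w X]
wwXdwwSwSwSt ⇒ wwwXdwwSwSwSt   [X -> w X]
wwwXdwwSwSwSt ⇒ wwwddwwSwSwSt   [X -> d]
wwwddwwSwSwSt ⇒ wwwddwwYtwSwSt   [S -> Y t]
wwwddwwYtwSwSt ⇒ wwwddwwXdwtwSwSt   [Y -> X d w]
wwwddwwXdwtwSwSt ⇒ wwwddwwddwtwSwSt   [X -> d]
wwwddwwddwtwSwSt ⇒ wwwddwwddwtwuwSt   [S -> u]
wwwddwwddwtwuwSt ⇒ wwwddwwddwtwuwut   [S -> u]

S ⇒ Yt ⇒ YwSt ⇒ YwSwSt ⇒ YwSwSwSt ⇒ XdwwSwSwSt ⇒ wXdwwSwSwSt ⇒ wwXdwwSwSwSt ⇒ wwwXdwwSwSwSt ⇒ wwwddwwSwSwSt ⇒ wwwddwwYtwSwSt ⇒ wwwddwwXdwtwSwSt ⇒ wwwddwwddwtwSwSt ⇒ wwwddwwddwtwuwSt ⇒ wwwddwwddwtwuwut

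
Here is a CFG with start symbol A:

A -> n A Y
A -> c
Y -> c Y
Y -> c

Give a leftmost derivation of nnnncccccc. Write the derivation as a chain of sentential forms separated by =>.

A => nAY   [A -> n A Y]
nAY => nnAYY   [A -> n A Y]
nnAYY => nnnAYYY   [A -> n A Y]
nnnAYYY => nnnnAYYYY   [A -> n A Y]
nnnnAYYYY => nnnncYYYY   [A -> c]
nnnncYYYY => nnnnccYYYY   [Y -> c Y]
nnnnccYYYY => nnnncccYYY   [Y -> c]
nnnncccYYY => nnnnccccYY   [Y -> c]
nnnnccccYY => nnnncccccY   [Y -> c]
nnnncccccY => nnnncccccc   [Y -> c]

A => nAY => nnAYY => nnnAYYY => nnnnAYYYY => nnnncYYYY => nnnnccYYYY => nnnncccYYY => nnnnccccYY => nnnncccccY => nnnncccccc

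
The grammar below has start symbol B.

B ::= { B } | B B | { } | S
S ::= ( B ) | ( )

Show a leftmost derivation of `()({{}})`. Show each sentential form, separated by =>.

B => BB => SB => ()B => ()S => ()(B) => ()({B}) => ()({{}})

B => BB   [B ::= B B]
BB => SB   [B ::= S]
SB => ()B   [S ::= ( )]
()B => ()S   [B ::= S]
()S => ()(B)   [S ::= ( B )]
()(B) => ()({B})   [B ::= { B }]
()({B}) => ()({{}})   [B ::= { }]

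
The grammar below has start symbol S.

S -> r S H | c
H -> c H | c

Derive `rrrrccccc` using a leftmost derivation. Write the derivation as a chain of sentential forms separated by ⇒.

S ⇒ rSH ⇒ rrSHH ⇒ rrrSHHH ⇒ rrrrSHHHH ⇒ rrrrcHHHH ⇒ rrrrccHHH ⇒ rrrrcccHH ⇒ rrrrccccH ⇒ rrrrccccc

S ⇒ rSH   [S -> r S H]
rSH ⇒ rrSHH   [S -> r S H]
rrSHH ⇒ rrrSHHH   [S -> r S H]
rrrSHHH ⇒ rrrrSHHHH   [S -> r S H]
rrrrSHHHH ⇒ rrrrcHHHH   [S -> c]
rrrrcHHHH ⇒ rrrrccHHH   [H -> c]
rrrrccHHH ⇒ rrrrcccHH   [H -> c]
rrrrcccHH ⇒ rrrrccccH   [H -> c]
rrrrccccH ⇒ rrrrccccc   [H -> c]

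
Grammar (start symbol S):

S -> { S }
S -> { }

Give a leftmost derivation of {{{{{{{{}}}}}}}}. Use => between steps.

S => {S} => {{S}} => {{{S}}} => {{{{S}}}} => {{{{{S}}}}} => {{{{{{S}}}}}} => {{{{{{{S}}}}}}} => {{{{{{{{}}}}}}}}

S => {S}   [S -> { S }]
{S} => {{S}}   [S -> { S }]
{{S}} => {{{S}}}   [S -> { S }]
{{{S}}} => {{{{S}}}}   [S -> { S }]
{{{{S}}}} => {{{{{S}}}}}   [S -> { S }]
{{{{{S}}}}} => {{{{{{S}}}}}}   [S -> { S }]
{{{{{{S}}}}}} => {{{{{{{S}}}}}}}   [S -> { S }]
{{{{{{{S}}}}}}} => {{{{{{{{}}}}}}}}   [S -> { }]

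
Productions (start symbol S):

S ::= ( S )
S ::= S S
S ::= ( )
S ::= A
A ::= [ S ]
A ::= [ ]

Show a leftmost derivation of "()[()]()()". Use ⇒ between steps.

S ⇒ SS   [S ::= S S]
SS ⇒ ()S   [S ::= ( )]
()S ⇒ ()SS   [S ::= S S]
()SS ⇒ ()SSS   [S ::= S S]
()SSS ⇒ ()ASS   [S ::= A]
()ASS ⇒ ()[S]SS   [A ::= [ S ]]
()[S]SS ⇒ ()[()]SS   [S ::= ( )]
()[()]SS ⇒ ()[()]()S   [S ::= ( )]
()[()]()S ⇒ ()[()]()()   [S ::= ( )]

S ⇒ SS ⇒ ()S ⇒ ()SS ⇒ ()SSS ⇒ ()ASS ⇒ ()[S]SS ⇒ ()[()]SS ⇒ ()[()]()S ⇒ ()[()]()()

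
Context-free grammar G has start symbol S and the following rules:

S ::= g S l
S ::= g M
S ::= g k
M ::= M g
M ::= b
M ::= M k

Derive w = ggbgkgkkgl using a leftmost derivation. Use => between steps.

S => gSl => ggMl => ggMgl => ggMkgl => ggMkkgl => ggMgkkgl => ggMkgkkgl => ggMgkgkkgl => ggbgkgkkgl

S => gSl   [S ::= g S l]
gSl => ggMl   [S ::= g M]
ggMl => ggMgl   [M ::= M g]
ggMgl => ggMkgl   [M ::= M k]
ggMkgl => ggMkkgl   [M ::= M k]
ggMkkgl => ggMgkkgl   [M ::= M g]
ggMgkkgl => ggMkgkkgl   [M ::= M k]
ggMkgkkgl => ggMgkgkkgl   [M ::= M g]
ggMgkgkkgl => ggbgkgkkgl   [M ::= b]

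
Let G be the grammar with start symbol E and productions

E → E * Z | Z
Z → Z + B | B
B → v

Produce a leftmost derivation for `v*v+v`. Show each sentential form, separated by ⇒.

E ⇒ E*Z ⇒ Z*Z ⇒ B*Z ⇒ v*Z ⇒ v*Z+B ⇒ v*B+B ⇒ v*v+B ⇒ v*v+v

E ⇒ E*Z   [E → E * Z]
E*Z ⇒ Z*Z   [E → Z]
Z*Z ⇒ B*Z   [Z → B]
B*Z ⇒ v*Z   [B → v]
v*Z ⇒ v*Z+B   [Z → Z + B]
v*Z+B ⇒ v*B+B   [Z → B]
v*B+B ⇒ v*v+B   [B → v]
v*v+B ⇒ v*v+v   [B → v]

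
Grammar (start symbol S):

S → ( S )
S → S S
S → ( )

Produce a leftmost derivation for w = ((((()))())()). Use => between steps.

S => (S) => (SS) => ((S)S) => ((SS)S) => (((S)S)S) => ((((S))S)S) => ((((()))S)S) => ((((()))())S) => ((((()))())())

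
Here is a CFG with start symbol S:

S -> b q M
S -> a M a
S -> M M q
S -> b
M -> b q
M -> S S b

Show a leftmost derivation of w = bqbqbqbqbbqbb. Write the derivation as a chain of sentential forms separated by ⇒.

S⇒bqM⇒bqSSb⇒bqMMqSb⇒bqbqMqSb⇒bqbqSSbqSb⇒bqbqbqMSbqSb⇒bqbqbqbqSbqSb⇒bqbqbqbqbbqSb⇒bqbqbqbqbbqbb

S ⇒ bqM   [S -> b q M]
bqM ⇒ bqSSb   [M -> S S b]
bqSSb ⇒ bqMMqSb   [S -> M M q]
bqMMqSb ⇒ bqbqMqSb   [M -> b q]
bqbqMqSb ⇒ bqbqSSbqSb   [M -> S S b]
bqbqSSbqSb ⇒ bqbqbqMSbqSb   [S -> b q M]
bqbqbqMSbqSb ⇒ bqbqbqbqSbqSb   [M -> b q]
bqbqbqbqSbqSb ⇒ bqbqbqbqbbqSb   [S -> b]
bqbqbqbqbbqSb ⇒ bqbqbqbqbbqbb   [S -> b]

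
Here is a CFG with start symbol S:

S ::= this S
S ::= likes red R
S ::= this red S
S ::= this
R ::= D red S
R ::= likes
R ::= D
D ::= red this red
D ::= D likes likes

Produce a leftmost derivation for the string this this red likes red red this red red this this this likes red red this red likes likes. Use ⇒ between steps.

S ⇒ this S ⇒ this this red S ⇒ this this red likes red R ⇒ this this red likes red D red S ⇒ this this red likes red red this red red S ⇒ this this red likes red red this red red this S ⇒ this this red likes red red this red red this this S ⇒ this this red likes red red this red red this this this S ⇒ this this red likes red red this red red this this this likes red R ⇒ this this red likes red red this red red this this this likes red D ⇒ this this red likes red red this red red this this this likes red D likes likes ⇒ this this red likes red red this red red this this this likes red red this red likes likes

S ⇒ this S   [S ::= this S]
this S ⇒ this this red S   [S ::= this red S]
this this red S ⇒ this this red likes red R   [S ::= likes red R]
this this red likes red R ⇒ this this red likes red D red S   [R ::= D red S]
this this red likes red D red S ⇒ this this red likes red red this red red S   [D ::= red this red]
this this red likes red red this red red S ⇒ this this red likes red red this red red this S   [S ::= this S]
this this red likes red red this red red this S ⇒ this this red likes red red this red red this this S   [S ::= this S]
this this red likes red red this red red this this S ⇒ this this red likes red red this red red this this this S   [S ::= this S]
this this red likes red red this red red this this this S ⇒ this this red likes red red this red red this this this likes red R   [S ::= likes red R]
this this red likes red red this red red this this this likes red R ⇒ this this red likes red red this red red this this this likes red D   [R ::= D]
this this red likes red red this red red this this this likes red D ⇒ this this red likes red red this red red this this this likes red D likes likes   [D ::= D likes likes]
this this red likes red red this red red this this this likes red D likes likes ⇒ this this red likes red red this red red this this this likes red red this red likes likes   [D ::= red this red]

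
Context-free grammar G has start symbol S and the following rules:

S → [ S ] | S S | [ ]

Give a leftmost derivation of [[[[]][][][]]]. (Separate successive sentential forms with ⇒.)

S ⇒ [S] ⇒ [[S]] ⇒ [[SS]] ⇒ [[[S]S]] ⇒ [[[[]]S]] ⇒ [[[[]]SS]] ⇒ [[[[]]SSS]] ⇒ [[[[]][]SS]] ⇒ [[[[]][][]S]] ⇒ [[[[]][][][]]]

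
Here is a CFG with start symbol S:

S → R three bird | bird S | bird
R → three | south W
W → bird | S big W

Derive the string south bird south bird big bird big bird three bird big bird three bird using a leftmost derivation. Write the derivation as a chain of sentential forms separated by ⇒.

S ⇒ R three bird ⇒ south W three bird ⇒ south S big W three bird ⇒ south bird S big W three bird ⇒ south bird R three bird big W three bird ⇒ south bird south W three bird big W three bird ⇒ south bird south S big W three bird big W three bird ⇒ south bird south bird big W three bird big W three bird ⇒ south bird south bird big S big W three bird big W three bird ⇒ south bird south bird big bird big W three bird big W three bird ⇒ south bird south bird big bird big bird three bird big W three bird ⇒ south bird south bird big bird big bird three bird big bird three bird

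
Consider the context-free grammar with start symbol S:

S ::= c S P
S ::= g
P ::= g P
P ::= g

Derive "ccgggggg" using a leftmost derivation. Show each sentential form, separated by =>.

S=>cSP=>ccSPP=>ccgPP=>ccggPP=>ccgggP=>ccggggP=>ccgggggP=>ccgggggg

S => cSP   [S ::= c S P]
cSP => ccSPP   [S ::= c S P]
ccSPP => ccgPP   [S ::= g]
ccgPP => ccggPP   [P ::= g P]
ccggPP => ccgggP   [P ::= g]
ccgggP => ccggggP   [P ::= g P]
ccggggP => ccgggggP   [P ::= g P]
ccgggggP => ccgggggg   [P ::= g]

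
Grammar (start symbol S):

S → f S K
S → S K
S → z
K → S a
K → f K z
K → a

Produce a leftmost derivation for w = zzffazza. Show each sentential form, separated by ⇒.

S ⇒ SK   [S → S K]
SK ⇒ zK   [S → z]
zK ⇒ zSa   [K → S a]
zSa ⇒ zSKa   [S → S K]
zSKa ⇒ zzKa   [S → z]
zzKa ⇒ zzfKza   [K → f K z]
zzfKza ⇒ zzffKzza   [K → f K z]
zzffKzza ⇒ zzffazza   [K → a]

S ⇒ SK ⇒ zK ⇒ zSa ⇒ zSKa ⇒ zzKa ⇒ zzfKza ⇒ zzffKzza ⇒ zzffazza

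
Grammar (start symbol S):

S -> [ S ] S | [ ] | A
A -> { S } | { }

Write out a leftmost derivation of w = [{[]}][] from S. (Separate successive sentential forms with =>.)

S => [S]S   [S -> [ S ] S]
[S]S => [A]S   [S -> A]
[A]S => [{S}]S   [A -> { S }]
[{S}]S => [{[]}]S   [S -> [ ]]
[{[]}]S => [{[]}][]   [S -> [ ]]

S => [S]S => [A]S => [{S}]S => [{[]}]S => [{[]}][]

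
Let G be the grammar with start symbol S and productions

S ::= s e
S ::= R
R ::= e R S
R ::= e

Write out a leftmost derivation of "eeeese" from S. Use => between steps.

S=>R=>eRS=>eeRSS=>eeeSS=>eeeRS=>eeeeS=>eeeese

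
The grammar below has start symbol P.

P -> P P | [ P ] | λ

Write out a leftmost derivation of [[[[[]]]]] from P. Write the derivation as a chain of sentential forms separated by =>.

P => [P]   [P -> [ P ]]
[P] => [[P]]   [P -> [ P ]]
[[P]] => [[[P]]]   [P -> [ P ]]
[[[P]]] => [[[[P]]]]   [P -> [ P ]]
[[[[P]]]] => [[[[[P]]]]]   [P -> [ P ]]
[[[[[P]]]]] => [[[[[]]]]]   [P -> λ]

P=>[P]=>[[P]]=>[[[P]]]=>[[[[P]]]]=>[[[[[P]]]]]=>[[[[[]]]]]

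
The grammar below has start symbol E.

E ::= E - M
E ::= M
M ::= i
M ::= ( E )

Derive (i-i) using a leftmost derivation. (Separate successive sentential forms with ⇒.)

E ⇒ M ⇒ (E) ⇒ (E-M) ⇒ (M-M) ⇒ (i-M) ⇒ (i-i)

E ⇒ M   [E ::= M]
M ⇒ (E)   [M ::= ( E )]
(E) ⇒ (E-M)   [E ::= E - M]
(E-M) ⇒ (M-M)   [E ::= M]
(M-M) ⇒ (i-M)   [M ::= i]
(i-M) ⇒ (i-i)   [M ::= i]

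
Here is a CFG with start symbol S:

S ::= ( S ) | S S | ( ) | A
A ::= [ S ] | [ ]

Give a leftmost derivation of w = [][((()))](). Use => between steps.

S => SS   [S ::= S S]
SS => SSS   [S ::= S S]
SSS => ASS   [S ::= A]
ASS => []SS   [A ::= [ ]]
[]SS => []AS   [S ::= A]
[]AS => [][S]S   [A ::= [ S ]]
[][S]S => [][(S)]S   [S ::= ( S )]
[][(S)]S => [][((S))]S   [S ::= ( S )]
[][((S))]S => [][((()))]S   [S ::= ( )]
[][((()))]S => [][((()))]()   [S ::= ( )]

S => SS => SSS => ASS => []SS => []AS => [][S]S => [][(S)]S => [][((S))]S => [][((()))]S => [][((()))]()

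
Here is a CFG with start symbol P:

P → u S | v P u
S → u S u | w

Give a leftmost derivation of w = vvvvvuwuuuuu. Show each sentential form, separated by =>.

P=>vPu=>vvPuu=>vvvPuuu=>vvvvPuuuu=>vvvvvPuuuuu=>vvvvvuSuuuuu=>vvvvvuwuuuuu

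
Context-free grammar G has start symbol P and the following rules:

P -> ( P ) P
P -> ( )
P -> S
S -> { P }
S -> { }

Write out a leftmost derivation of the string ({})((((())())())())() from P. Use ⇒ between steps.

P ⇒ (P)P ⇒ (S)P ⇒ ({})P ⇒ ({})(P)P ⇒ ({})((P)P)P ⇒ ({})(((P)P)P)P ⇒ ({})((((P)P)P)P)P ⇒ ({})((((())P)P)P)P ⇒ ({})((((())())P)P)P ⇒ ({})((((())())())P)P ⇒ ({})((((())())())())P ⇒ ({})((((())())())())()

P ⇒ (P)P   [P -> ( P ) P]
(P)P ⇒ (S)P   [P -> S]
(S)P ⇒ ({})P   [S -> { }]
({})P ⇒ ({})(P)P   [P -> ( P ) P]
({})(P)P ⇒ ({})((P)P)P   [P -> ( P ) P]
({})((P)P)P ⇒ ({})(((P)P)P)P   [P -> ( P ) P]
({})(((P)P)P)P ⇒ ({})((((P)P)P)P)P   [P -> ( P ) P]
({})((((P)P)P)P)P ⇒ ({})((((())P)P)P)P   [P -> ( )]
({})((((())P)P)P)P ⇒ ({})((((())())P)P)P   [P -> ( )]
({})((((())())P)P)P ⇒ ({})((((())())())P)P   [P -> ( )]
({})((((())())())P)P ⇒ ({})((((())())())())P   [P -> ( )]
({})((((())())())())P ⇒ ({})((((())())())())()   [P -> ( )]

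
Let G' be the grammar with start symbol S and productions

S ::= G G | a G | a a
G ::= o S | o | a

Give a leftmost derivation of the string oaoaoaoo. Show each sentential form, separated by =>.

S=>GG=>oSG=>oaGG=>oaoSG=>oaoaGG=>oaoaoSG=>oaoaoaGG=>oaoaoaoG=>oaoaoaoo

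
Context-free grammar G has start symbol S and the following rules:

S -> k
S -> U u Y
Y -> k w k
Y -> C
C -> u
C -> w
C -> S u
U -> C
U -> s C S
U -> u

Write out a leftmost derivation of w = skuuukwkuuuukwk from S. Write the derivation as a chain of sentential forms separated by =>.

S => UuY => CuY => SuuY => UuYuuY => sCSuYuuY => sSuSuYuuY => skuSuYuuY => skuUuYuYuuY => skuCuYuYuuY => skuuuYuYuuY => skuuukwkuYuuY => skuuukwkuCuuY => skuuukwkuuuuY => skuuukwkuuuukwk

S => UuY   [S -> U u Y]
UuY => CuY   [U -> C]
CuY => SuuY   [C -> S u]
SuuY => UuYuuY   [S -> U u Y]
UuYuuY => sCSuYuuY   [U -> s C S]
sCSuYuuY => sSuSuYuuY   [C -> S u]
sSuSuYuuY => skuSuYuuY   [S -> k]
skuSuYuuY => skuUuYuYuuY   [S -> U u Y]
skuUuYuYuuY => skuCuYuYuuY   [U -> C]
skuCuYuYuuY => skuuuYuYuuY   [C -> u]
skuuuYuYuuY => skuuukwkuYuuY   [Y -> k w k]
skuuukwkuYuuY => skuuukwkuCuuY   [Y -> C]
skuuukwkuCuuY => skuuukwkuuuuY   [C -> u]
skuuukwkuuuuY => skuuukwkuuuukwk   [Y -> k w k]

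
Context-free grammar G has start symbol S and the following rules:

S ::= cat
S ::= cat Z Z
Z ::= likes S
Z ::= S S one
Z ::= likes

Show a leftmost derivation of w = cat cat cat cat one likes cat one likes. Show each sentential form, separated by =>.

S => cat Z Z => cat S S one Z => cat cat Z Z S one Z => cat cat S S one Z S one Z => cat cat cat S one Z S one Z => cat cat cat cat one Z S one Z => cat cat cat cat one likes S one Z => cat cat cat cat one likes cat one Z => cat cat cat cat one likes cat one likes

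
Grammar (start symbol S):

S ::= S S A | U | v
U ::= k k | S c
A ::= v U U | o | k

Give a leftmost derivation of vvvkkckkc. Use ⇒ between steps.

S⇒U⇒Sc⇒SSAc⇒vSAc⇒vvAc⇒vvvUUc⇒vvvScUc⇒vvvUcUc⇒vvvkkcUc⇒vvvkkckkc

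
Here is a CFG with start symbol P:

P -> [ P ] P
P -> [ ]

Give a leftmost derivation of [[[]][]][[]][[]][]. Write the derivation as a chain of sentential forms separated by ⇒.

P ⇒ [P]P ⇒ [[P]P]P ⇒ [[[]]P]P ⇒ [[[]][]]P ⇒ [[[]][]][P]P ⇒ [[[]][]][[]]P ⇒ [[[]][]][[]][P]P ⇒ [[[]][]][[]][[]]P ⇒ [[[]][]][[]][[]][]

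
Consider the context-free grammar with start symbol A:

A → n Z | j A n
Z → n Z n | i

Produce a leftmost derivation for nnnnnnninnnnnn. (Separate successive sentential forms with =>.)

A => nZ => nnZn => nnnZnn => nnnnZnnn => nnnnnZnnnn => nnnnnnZnnnnn => nnnnnnnZnnnnnn => nnnnnnninnnnnn

A => nZ   [A → n Z]
nZ => nnZn   [Z → n Z n]
nnZn => nnnZnn   [Z → n Z n]
nnnZnn => nnnnZnnn   [Z → n Z n]
nnnnZnnn => nnnnnZnnnn   [Z → n Z n]
nnnnnZnnnn => nnnnnnZnnnnn   [Z → n Z n]
nnnnnnZnnnnn => nnnnnnnZnnnnnn   [Z → n Z n]
nnnnnnnZnnnnnn => nnnnnnninnnnnn   [Z → i]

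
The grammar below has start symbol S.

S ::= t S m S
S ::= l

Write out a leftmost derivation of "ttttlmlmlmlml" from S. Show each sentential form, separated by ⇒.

S ⇒ tSmS ⇒ ttSmSmS ⇒ tttSmSmSmS ⇒ ttttSmSmSmSmS ⇒ ttttlmSmSmSmS ⇒ ttttlmlmSmSmS ⇒ ttttlmlmlmSmS ⇒ ttttlmlmlmlmS ⇒ ttttlmlmlmlml

S ⇒ tSmS   [S ::= t S m S]
tSmS ⇒ ttSmSmS   [S ::= t S m S]
ttSmSmS ⇒ tttSmSmSmS   [S ::= t S m S]
tttSmSmSmS ⇒ ttttSmSmSmSmS   [S ::= t S m S]
ttttSmSmSmSmS ⇒ ttttlmSmSmSmS   [S ::= l]
ttttlmSmSmSmS ⇒ ttttlmlmSmSmS   [S ::= l]
ttttlmlmSmSmS ⇒ ttttlmlmlmSmS   [S ::= l]
ttttlmlmlmSmS ⇒ ttttlmlmlmlmS   [S ::= l]
ttttlmlmlmlmS ⇒ ttttlmlmlmlml   [S ::= l]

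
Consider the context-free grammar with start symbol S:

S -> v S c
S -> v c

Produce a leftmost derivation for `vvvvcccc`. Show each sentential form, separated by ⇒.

S ⇒ vSc ⇒ vvScc ⇒ vvvSccc ⇒ vvvvcccc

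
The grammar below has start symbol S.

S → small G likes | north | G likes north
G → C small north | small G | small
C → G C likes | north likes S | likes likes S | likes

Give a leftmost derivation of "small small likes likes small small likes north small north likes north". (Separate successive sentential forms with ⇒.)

S ⇒ G likes north ⇒ small G likes north ⇒ small small G likes north ⇒ small small C small north likes north ⇒ small small likes likes S small north likes north ⇒ small small likes likes G likes north small north likes north ⇒ small small likes likes small G likes north small north likes north ⇒ small small likes likes small small likes north small north likes north

S ⇒ G likes north   [S → G likes north]
G likes north ⇒ small G likes north   [G → small G]
small G likes north ⇒ small small G likes north   [G → small G]
small small G likes north ⇒ small small C small north likes north   [G → C small north]
small small C small north likes north ⇒ small small likes likes S small north likes north   [C → likes likes S]
small small likes likes S small north likes north ⇒ small small likes likes G likes north small north likes north   [S → G likes north]
small small likes likes G likes north small north likes north ⇒ small small likes likes small G likes north small north likes north   [G → small G]
small small likes likes small G likes north small north likes north ⇒ small small likes likes small small likes north small north likes north   [G → small]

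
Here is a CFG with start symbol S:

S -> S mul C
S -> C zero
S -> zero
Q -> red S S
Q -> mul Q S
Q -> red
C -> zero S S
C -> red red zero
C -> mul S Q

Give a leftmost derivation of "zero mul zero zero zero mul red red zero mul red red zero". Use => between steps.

S => S mul C => S mul C mul C => zero mul C mul C => zero mul zero S S mul C => zero mul zero zero S mul C => zero mul zero zero S mul C mul C => zero mul zero zero zero mul C mul C => zero mul zero zero zero mul red red zero mul C => zero mul zero zero zero mul red red zero mul red red zero

S => S mul C   [S -> S mul C]
S mul C => S mul C mul C   [S -> S mul C]
S mul C mul C => zero mul C mul C   [S -> zero]
zero mul C mul C => zero mul zero S S mul C   [C -> zero S S]
zero mul zero S S mul C => zero mul zero zero S mul C   [S -> zero]
zero mul zero zero S mul C => zero mul zero zero S mul C mul C   [S -> S mul C]
zero mul zero zero S mul C mul C => zero mul zero zero zero mul C mul C   [S -> zero]
zero mul zero zero zero mul C mul C => zero mul zero zero zero mul red red zero mul C   [C -> red red zero]
zero mul zero zero zero mul red red zero mul C => zero mul zero zero zero mul red red zero mul red red zero   [C -> red red zero]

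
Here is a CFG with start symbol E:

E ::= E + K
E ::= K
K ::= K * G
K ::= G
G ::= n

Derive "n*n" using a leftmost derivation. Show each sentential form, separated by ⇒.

E ⇒ K ⇒ K*G ⇒ G*G ⇒ n*G ⇒ n*n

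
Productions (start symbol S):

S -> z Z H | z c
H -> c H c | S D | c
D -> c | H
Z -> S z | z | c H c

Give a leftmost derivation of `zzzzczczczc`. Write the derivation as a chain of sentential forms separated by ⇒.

S⇒zZH⇒zSzH⇒zzZHzH⇒zzSzHzH⇒zzzZHzHzH⇒zzzSzHzHzH⇒zzzzczHzHzH⇒zzzzczczHzH⇒zzzzczczczH⇒zzzzczczczc

S ⇒ zZH   [S -> z Z H]
zZH ⇒ zSzH   [Z -> S z]
zSzH ⇒ zzZHzH   [S -> z Z H]
zzZHzH ⇒ zzSzHzH   [Z -> S z]
zzSzHzH ⇒ zzzZHzHzH   [S -> z Z H]
zzzZHzHzH ⇒ zzzSzHzHzH   [Z -> S z]
zzzSzHzHzH ⇒ zzzzczHzHzH   [S -> z c]
zzzzczHzHzH ⇒ zzzzczczHzH   [H -> c]
zzzzczczHzH ⇒ zzzzczczczH   [H -> c]
zzzzczczczH ⇒ zzzzczczczc   [H -> c]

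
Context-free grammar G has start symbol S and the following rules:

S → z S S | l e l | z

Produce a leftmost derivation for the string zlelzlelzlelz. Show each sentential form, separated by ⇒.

S⇒zSS⇒zlelS⇒zlelzSS⇒zlelzlelS⇒zlelzlelzSS⇒zlelzlelzlelS⇒zlelzlelzlelz

S ⇒ zSS   [S → z S S]
zSS ⇒ zlelS   [S → l e l]
zlelS ⇒ zlelzSS   [S → z S S]
zlelzSS ⇒ zlelzlelS   [S → l e l]
zlelzlelS ⇒ zlelzlelzSS   [S → z S S]
zlelzlelzSS ⇒ zlelzlelzlelS   [S → l e l]
zlelzlelzlelS ⇒ zlelzlelzlelz   [S → z]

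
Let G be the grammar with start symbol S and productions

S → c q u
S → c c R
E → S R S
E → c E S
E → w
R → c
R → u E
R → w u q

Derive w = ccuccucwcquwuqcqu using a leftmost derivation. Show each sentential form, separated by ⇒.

S⇒ccR⇒ccuE⇒ccuSRS⇒ccuccRRS⇒ccuccuERS⇒ccuccucESRS⇒ccuccucwSRS⇒ccuccucwcquRS⇒ccuccucwcquwuqS⇒ccuccucwcquwuqcqu

S ⇒ ccR   [S → c c R]
ccR ⇒ ccuE   [R → u E]
ccuE ⇒ ccuSRS   [E → S R S]
ccuSRS ⇒ ccuccRRS   [S → c c R]
ccuccRRS ⇒ ccuccuERS   [R → u E]
ccuccuERS ⇒ ccuccucESRS   [E → c E S]
ccuccucESRS ⇒ ccuccucwSRS   [E → w]
ccuccucwSRS ⇒ ccuccucwcquRS   [S → c q u]
ccuccucwcquRS ⇒ ccuccucwcquwuqS   [R → w u q]
ccuccucwcquwuqS ⇒ ccuccucwcquwuqcqu   [S → c q u]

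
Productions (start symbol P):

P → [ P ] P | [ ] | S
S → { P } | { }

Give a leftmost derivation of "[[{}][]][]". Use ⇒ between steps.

P ⇒ [P]P   [P → [ P ] P]
[P]P ⇒ [[P]P]P   [P → [ P ] P]
[[P]P]P ⇒ [[S]P]P   [P → S]
[[S]P]P ⇒ [[{}]P]P   [S → { }]
[[{}]P]P ⇒ [[{}][]]P   [P → [ ]]
[[{}][]]P ⇒ [[{}][]][]   [P → [ ]]

P ⇒ [P]P ⇒ [[P]P]P ⇒ [[S]P]P ⇒ [[{}]P]P ⇒ [[{}][]]P ⇒ [[{}][]][]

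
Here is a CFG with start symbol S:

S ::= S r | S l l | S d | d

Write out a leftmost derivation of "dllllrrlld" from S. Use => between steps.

S=>Sd=>Slld=>Srlld=>Srrlld=>Sllrrlld=>Sllllrrlld=>dllllrrlld

S => Sd   [S ::= S d]
Sd => Slld   [S ::= S l l]
Slld => Srlld   [S ::= S r]
Srlld => Srrlld   [S ::= S r]
Srrlld => Sllrrlld   [S ::= S l l]
Sllrrlld => Sllllrrlld   [S ::= S l l]
Sllllrrlld => dllllrrlld   [S ::= d]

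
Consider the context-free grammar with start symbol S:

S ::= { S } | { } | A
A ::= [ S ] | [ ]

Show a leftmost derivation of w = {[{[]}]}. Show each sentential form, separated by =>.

S => {S} => {A} => {[S]} => {[{S}]} => {[{A}]} => {[{[]}]}

S => {S}   [S ::= { S }]
{S} => {A}   [S ::= A]
{A} => {[S]}   [A ::= [ S ]]
{[S]} => {[{S}]}   [S ::= { S }]
{[{S}]} => {[{A}]}   [S ::= A]
{[{A}]} => {[{[]}]}   [A ::= [ ]]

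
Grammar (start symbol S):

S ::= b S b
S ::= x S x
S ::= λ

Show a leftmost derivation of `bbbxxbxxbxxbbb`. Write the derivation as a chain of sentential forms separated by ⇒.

S ⇒ bSb ⇒ bbSbb ⇒ bbbSbbb ⇒ bbbxSxbbb ⇒ bbbxxSxxbbb ⇒ bbbxxbSbxxbbb ⇒ bbbxxbxSxbxxbbb ⇒ bbbxxbxxbxxbbb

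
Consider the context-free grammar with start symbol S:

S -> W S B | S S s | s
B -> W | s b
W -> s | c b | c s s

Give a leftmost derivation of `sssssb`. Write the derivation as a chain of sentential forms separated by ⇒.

S ⇒ WSB ⇒ sSB ⇒ sSSsB ⇒ ssSsB ⇒ ssssB ⇒ sssssb

S ⇒ WSB   [S -> W S B]
WSB ⇒ sSB   [W -> s]
sSB ⇒ sSSsB   [S -> S S s]
sSSsB ⇒ ssSsB   [S -> s]
ssSsB ⇒ ssssB   [S -> s]
ssssB ⇒ sssssb   [B -> s b]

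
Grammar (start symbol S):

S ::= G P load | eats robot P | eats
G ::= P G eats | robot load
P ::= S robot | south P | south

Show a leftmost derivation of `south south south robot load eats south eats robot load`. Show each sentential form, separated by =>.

S => G P load => P G eats P load => south P G eats P load => south south P G eats P load => south south south G eats P load => south south south robot load eats P load => south south south robot load eats south P load => south south south robot load eats south S robot load => south south south robot load eats south eats robot load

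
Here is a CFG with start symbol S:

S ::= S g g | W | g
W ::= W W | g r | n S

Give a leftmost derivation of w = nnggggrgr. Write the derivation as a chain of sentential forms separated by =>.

S => W   [S ::= W]
W => nS   [W ::= n S]
nS => nW   [S ::= W]
nW => nWW   [W ::= W W]
nWW => nWWW   [W ::= W W]
nWWW => nnSWW   [W ::= n S]
nnSWW => nnSggWW   [S ::= S g g]
nnSggWW => nngggWW   [S ::= g]
nngggWW => nnggggrW   [W ::= g r]
nnggggrW => nnggggrgr   [W ::= g r]

S=>W=>nS=>nW=>nWW=>nWWW=>nnSWW=>nnSggWW=>nngggWW=>nnggggrW=>nnggggrgr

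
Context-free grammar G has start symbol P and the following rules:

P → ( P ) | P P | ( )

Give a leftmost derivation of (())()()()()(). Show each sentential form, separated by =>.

P => PP   [P → P P]
PP => (P)P   [P → ( P )]
(P)P => (())P   [P → ( )]
(())P => (())PP   [P → P P]
(())PP => (())PPP   [P → P P]
(())PPP => (())PPPP   [P → P P]
(())PPPP => (())PPPPP   [P → P P]
(())PPPPP => (())()PPPP   [P → ( )]
(())()PPPP => (())()()PPP   [P → ( )]
(())()()PPP => (())()()()PP   [P → ( )]
(())()()()PP => (())()()()()P   [P → ( )]
(())()()()()P => (())()()()()()   [P → ( )]

P => PP => (P)P => (())P => (())PP => (())PPP => (())PPPP => (())PPPPP => (())()PPPP => (())()()PPP => (())()()()PP => (())()()()()P => (())()()()()()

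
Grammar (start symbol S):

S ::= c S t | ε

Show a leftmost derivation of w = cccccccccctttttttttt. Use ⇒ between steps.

S⇒cSt⇒ccStt⇒cccSttt⇒ccccStttt⇒cccccSttttt⇒ccccccStttttt⇒cccccccSttttttt⇒ccccccccStttttttt⇒cccccccccSttttttttt⇒ccccccccccStttttttttt⇒cccccccccctttttttttt

S ⇒ cSt   [S ::= c S t]
cSt ⇒ ccStt   [S ::= c S t]
ccStt ⇒ cccSttt   [S ::= c S t]
cccSttt ⇒ ccccStttt   [S ::= c S t]
ccccStttt ⇒ cccccSttttt   [S ::= c S t]
cccccSttttt ⇒ ccccccStttttt   [S ::= c S t]
ccccccStttttt ⇒ cccccccSttttttt   [S ::= c S t]
cccccccSttttttt ⇒ ccccccccStttttttt   [S ::= c S t]
ccccccccStttttttt ⇒ cccccccccSttttttttt   [S ::= c S t]
cccccccccSttttttttt ⇒ ccccccccccStttttttttt   [S ::= c S t]
ccccccccccStttttttttt ⇒ cccccccccctttttttttt   [S ::= ε]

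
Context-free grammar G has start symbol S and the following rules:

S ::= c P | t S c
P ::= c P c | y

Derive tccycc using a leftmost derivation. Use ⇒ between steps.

S ⇒ tSc   [S ::= t S c]
tSc ⇒ tcPc   [S ::= c P]
tcPc ⇒ tccPcc   [P ::= c P c]
tccPcc ⇒ tccycc   [P ::= y]

S ⇒ tSc ⇒ tcPc ⇒ tccPcc ⇒ tccycc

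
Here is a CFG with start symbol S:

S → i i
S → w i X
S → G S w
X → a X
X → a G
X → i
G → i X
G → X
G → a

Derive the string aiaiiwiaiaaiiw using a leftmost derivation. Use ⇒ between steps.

S ⇒ GSw   [S → G S w]
GSw ⇒ XSw   [G → X]
XSw ⇒ aGSw   [X → a G]
aGSw ⇒ aiXSw   [G → i X]
aiXSw ⇒ aiaGSw   [X → a G]
aiaGSw ⇒ aiaiXSw   [G → i X]
aiaiXSw ⇒ aiaiiSw   [X → i]
aiaiiSw ⇒ aiaiiwiXw   [S → w i X]
aiaiiwiXw ⇒ aiaiiwiaGw   [X → a G]
aiaiiwiaGw ⇒ aiaiiwiaiXw   [G → i X]
aiaiiwiaiXw ⇒ aiaiiwiaiaXw   [X → a X]
aiaiiwiaiaXw ⇒ aiaiiwiaiaaGw   [X → a G]
aiaiiwiaiaaGw ⇒ aiaiiwiaiaaiXw   [G → i X]
aiaiiwiaiaaiXw ⇒ aiaiiwiaiaaiiw   [X → i]

S ⇒ GSw ⇒ XSw ⇒ aGSw ⇒ aiXSw ⇒ aiaGSw ⇒ aiaiXSw ⇒ aiaiiSw ⇒ aiaiiwiXw ⇒ aiaiiwiaGw ⇒ aiaiiwiaiXw ⇒ aiaiiwiaiaXw ⇒ aiaiiwiaiaaGw ⇒ aiaiiwiaiaaiXw ⇒ aiaiiwiaiaaiiw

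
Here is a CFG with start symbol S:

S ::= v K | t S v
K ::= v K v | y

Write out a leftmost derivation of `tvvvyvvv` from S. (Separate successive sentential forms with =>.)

S => tSv => tvKv => tvvKvv => tvvvKvvv => tvvvyvvv

S => tSv   [S ::= t S v]
tSv => tvKv   [S ::= v K]
tvKv => tvvKvv   [K ::= v K v]
tvvKvv => tvvvKvvv   [K ::= v K v]
tvvvKvvv => tvvvyvvv   [K ::= y]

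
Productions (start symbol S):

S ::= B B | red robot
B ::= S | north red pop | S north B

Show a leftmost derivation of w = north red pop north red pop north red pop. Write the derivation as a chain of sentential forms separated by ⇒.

S ⇒ B B   [S ::= B B]
B B ⇒ S B   [B ::= S]
S B ⇒ B B B   [S ::= B B]
B B B ⇒ north red pop B B   [B ::= north red pop]
north red pop B B ⇒ north red pop north red pop B   [B ::= north red pop]
north red pop north red pop B ⇒ north red pop north red pop north red pop   [B ::= north red pop]

S ⇒ B B ⇒ S B ⇒ B B B ⇒ north red pop B B ⇒ north red pop north red pop B ⇒ north red pop north red pop north red pop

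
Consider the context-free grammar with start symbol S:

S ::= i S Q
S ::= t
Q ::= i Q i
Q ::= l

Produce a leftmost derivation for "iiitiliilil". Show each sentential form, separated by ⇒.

S ⇒ iSQ   [S ::= i S Q]
iSQ ⇒ iiSQQ   [S ::= i S Q]
iiSQQ ⇒ iiiSQQQ   [S ::= i S Q]
iiiSQQQ ⇒ iiitQQQ   [S ::= t]
iiitQQQ ⇒ iiitiQiQQ   [Q ::= i Q i]
iiitiQiQQ ⇒ iiitiliQQ   [Q ::= l]
iiitiliQQ ⇒ iiitiliiQiQ   [Q ::= i Q i]
iiitiliiQiQ ⇒ iiitiliiliQ   [Q ::= l]
iiitiliiliQ ⇒ iiitiliilil   [Q ::= l]

S ⇒ iSQ ⇒ iiSQQ ⇒ iiiSQQQ ⇒ iiitQQQ ⇒ iiitiQiQQ ⇒ iiitiliQQ ⇒ iiitiliiQiQ ⇒ iiitiliiliQ ⇒ iiitiliilil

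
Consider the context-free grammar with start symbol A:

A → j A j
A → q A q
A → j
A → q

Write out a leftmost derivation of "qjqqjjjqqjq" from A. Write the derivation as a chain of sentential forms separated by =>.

A=>qAq=>qjAjq=>qjqAqjq=>qjqqAqqjq=>qjqqjAjqqjq=>qjqqjjjqqjq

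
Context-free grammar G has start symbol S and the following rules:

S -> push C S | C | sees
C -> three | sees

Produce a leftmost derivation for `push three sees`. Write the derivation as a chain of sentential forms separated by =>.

S => push C S => push three S => push three C => push three sees

S => push C S   [S -> push C S]
push C S => push three S   [C -> three]
push three S => push three C   [S -> C]
push three C => push three sees   [C -> sees]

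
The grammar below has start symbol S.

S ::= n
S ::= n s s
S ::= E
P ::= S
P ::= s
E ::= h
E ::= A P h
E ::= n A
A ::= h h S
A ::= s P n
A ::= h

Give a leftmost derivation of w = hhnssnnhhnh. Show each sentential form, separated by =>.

S => E => APh => hhSPh => hhEPh => hhnAPh => hhnsPnPh => hhnssnPh => hhnssnSh => hhnssnEh => hhnssnnAh => hhnssnnhhSh => hhnssnnhhnh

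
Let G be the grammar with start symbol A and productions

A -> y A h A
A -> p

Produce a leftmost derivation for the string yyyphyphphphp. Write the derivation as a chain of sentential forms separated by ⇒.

A ⇒ yAhA ⇒ yyAhAhA ⇒ yyyAhAhAhA ⇒ yyyphAhAhA ⇒ yyyphyAhAhAhA ⇒ yyyphyphAhAhA ⇒ yyyphyphphAhA ⇒ yyyphyphphphA ⇒ yyyphyphphphp

A ⇒ yAhA   [A -> y A h A]
yAhA ⇒ yyAhAhA   [A -> y A h A]
yyAhAhA ⇒ yyyAhAhAhA   [A -> y A h A]
yyyAhAhAhA ⇒ yyyphAhAhA   [A -> p]
yyyphAhAhA ⇒ yyyphyAhAhAhA   [A -> y A h A]
yyyphyAhAhAhA ⇒ yyyphyphAhAhA   [A -> p]
yyyphyphAhAhA ⇒ yyyphyphphAhA   [A -> p]
yyyphyphphAhA ⇒ yyyphyphphphA   [A -> p]
yyyphyphphphA ⇒ yyyphyphphphp   [A -> p]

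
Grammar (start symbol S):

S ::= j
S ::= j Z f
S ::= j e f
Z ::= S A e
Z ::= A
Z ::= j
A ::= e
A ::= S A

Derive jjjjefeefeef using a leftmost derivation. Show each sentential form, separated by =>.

S => jZf => jSAef => jjZfAef => jjSAefAef => jjjAefAef => jjjSAefAef => jjjjefAefAef => jjjjefeefAef => jjjjefeefeef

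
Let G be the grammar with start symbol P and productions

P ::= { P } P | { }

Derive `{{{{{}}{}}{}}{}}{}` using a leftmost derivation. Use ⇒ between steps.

P ⇒ {P}P   [P ::= { P } P]
{P}P ⇒ {{P}P}P   [P ::= { P } P]
{{P}P}P ⇒ {{{P}P}P}P   [P ::= { P } P]
{{{P}P}P}P ⇒ {{{{P}P}P}P}P   [P ::= { P } P]
{{{{P}P}P}P}P ⇒ {{{{{}}P}P}P}P   [P ::= { }]
{{{{{}}P}P}P}P ⇒ {{{{{}}{}}P}P}P   [P ::= { }]
{{{{{}}{}}P}P}P ⇒ {{{{{}}{}}{}}P}P   [P ::= { }]
{{{{{}}{}}{}}P}P ⇒ {{{{{}}{}}{}}{}}P   [P ::= { }]
{{{{{}}{}}{}}{}}P ⇒ {{{{{}}{}}{}}{}}{}   [P ::= { }]

P ⇒ {P}P ⇒ {{P}P}P ⇒ {{{P}P}P}P ⇒ {{{{P}P}P}P}P ⇒ {{{{{}}P}P}P}P ⇒ {{{{{}}{}}P}P}P ⇒ {{{{{}}{}}{}}P}P ⇒ {{{{{}}{}}{}}{}}P ⇒ {{{{{}}{}}{}}{}}{}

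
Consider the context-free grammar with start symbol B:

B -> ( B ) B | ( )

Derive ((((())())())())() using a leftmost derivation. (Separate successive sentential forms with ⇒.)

B ⇒ (B)B   [B -> ( B ) B]
(B)B ⇒ ((B)B)B   [B -> ( B ) B]
((B)B)B ⇒ (((B)B)B)B   [B -> ( B ) B]
(((B)B)B)B ⇒ ((((B)B)B)B)B   [B -> ( B ) B]
((((B)B)B)B)B ⇒ ((((())B)B)B)B   [B -> ( )]
((((())B)B)B)B ⇒ ((((())())B)B)B   [B -> ( )]
((((())())B)B)B ⇒ ((((())())())B)B   [B -> ( )]
((((())())())B)B ⇒ ((((())())())())B   [B -> ( )]
((((())())())())B ⇒ ((((())())())())()   [B -> ( )]

B⇒(B)B⇒((B)B)B⇒(((B)B)B)B⇒((((B)B)B)B)B⇒((((())B)B)B)B⇒((((())())B)B)B⇒((((())())())B)B⇒((((())())())())B⇒((((())())())())()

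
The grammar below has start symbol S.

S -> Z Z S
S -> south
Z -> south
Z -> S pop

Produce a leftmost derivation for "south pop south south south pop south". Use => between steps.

S => Z Z S => S pop Z S => south pop Z S => south pop S pop S => south pop Z Z S pop S => south pop south Z S pop S => south pop south south S pop S => south pop south south south pop S => south pop south south south pop south

S => Z Z S   [S -> Z Z S]
Z Z S => S pop Z S   [Z -> S pop]
S pop Z S => south pop Z S   [S -> south]
south pop Z S => south pop S pop S   [Z -> S pop]
south pop S pop S => south pop Z Z S pop S   [S -> Z Z S]
south pop Z Z S pop S => south pop south Z S pop S   [Z -> south]
south pop south Z S pop S => south pop south south S pop S   [Z -> south]
south pop south south S pop S => south pop south south south pop S   [S -> south]
south pop south south south pop S => south pop south south south pop south   [S -> south]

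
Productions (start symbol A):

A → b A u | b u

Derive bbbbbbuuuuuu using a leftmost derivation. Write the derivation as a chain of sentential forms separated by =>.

A => bAu => bbAuu => bbbAuuu => bbbbAuuuu => bbbbbAuuuuu => bbbbbbuuuuuu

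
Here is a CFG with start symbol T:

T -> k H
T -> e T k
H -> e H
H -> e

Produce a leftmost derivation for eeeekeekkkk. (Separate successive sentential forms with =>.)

T => eTk   [T -> e T k]
eTk => eeTkk   [T -> e T k]
eeTkk => eeeTkkk   [T -> e T k]
eeeTkkk => eeeeTkkkk   [T -> e T k]
eeeeTkkkk => eeeekHkkkk   [T -> k H]
eeeekHkkkk => eeeekeHkkkk   [H -> e H]
eeeekeHkkkk => eeeekeekkkk   [H -> e]

T => eTk => eeTkk => eeeTkkk => eeeeTkkkk => eeeekHkkkk => eeeekeHkkkk => eeeekeekkkk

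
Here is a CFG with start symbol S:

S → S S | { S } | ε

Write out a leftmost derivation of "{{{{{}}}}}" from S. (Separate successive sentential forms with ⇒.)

S ⇒ SS ⇒ {S}S ⇒ {{S}}S ⇒ {{{S}}}S ⇒ {{{{S}}}}S ⇒ {{{{SS}}}}S ⇒ {{{{SSS}}}}S ⇒ {{{{{S}SS}}}}S ⇒ {{{{{}SS}}}}S ⇒ {{{{{}S}}}}S ⇒ {{{{{}}}}}S ⇒ {{{{{}}}}}

S ⇒ SS   [S → S S]
SS ⇒ {S}S   [S → { S }]
{S}S ⇒ {{S}}S   [S → { S }]
{{S}}S ⇒ {{{S}}}S   [S → { S }]
{{{S}}}S ⇒ {{{{S}}}}S   [S → { S }]
{{{{S}}}}S ⇒ {{{{SS}}}}S   [S → S S]
{{{{SS}}}}S ⇒ {{{{SSS}}}}S   [S → S S]
{{{{SSS}}}}S ⇒ {{{{{S}SS}}}}S   [S → { S }]
{{{{{S}SS}}}}S ⇒ {{{{{}SS}}}}S   [S → ε]
{{{{{}SS}}}}S ⇒ {{{{{}S}}}}S   [S → ε]
{{{{{}S}}}}S ⇒ {{{{{}}}}}S   [S → ε]
{{{{{}}}}}S ⇒ {{{{{}}}}}   [S → ε]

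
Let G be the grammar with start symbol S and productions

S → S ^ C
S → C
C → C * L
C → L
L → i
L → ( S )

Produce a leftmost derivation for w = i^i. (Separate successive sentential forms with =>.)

S => S^C => C^C => L^C => i^C => i^L => i^i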